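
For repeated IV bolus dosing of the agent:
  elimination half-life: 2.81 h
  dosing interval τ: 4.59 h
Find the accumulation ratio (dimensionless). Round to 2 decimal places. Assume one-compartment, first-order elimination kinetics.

1.48

k = ln2 / t½ = 0.693147 / 2.81 = 0.2467 h⁻¹
e^(−kτ) = e^(−0.2467 × 4.59) = 0.3223
Accumulation ratio R = 1 / (1 − e^(−kτ)) = 1 / (1 − 0.3223) = 1.476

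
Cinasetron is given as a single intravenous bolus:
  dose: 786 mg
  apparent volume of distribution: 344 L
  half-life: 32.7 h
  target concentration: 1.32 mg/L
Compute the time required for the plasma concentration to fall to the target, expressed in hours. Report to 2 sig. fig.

C₀ = Dose / Vd = 786.0 / 344 = 2.285 mg/L
k = ln2 / t½ = 0.693147 / 32.7 = 0.02120 h⁻¹
t = ln(C₀ / C) / k = ln(2.285 / 1.32) / 0.02120
  = ln(1.731) / 0.02120 = 0.5487 / 0.02120 = 25.88 h

26 h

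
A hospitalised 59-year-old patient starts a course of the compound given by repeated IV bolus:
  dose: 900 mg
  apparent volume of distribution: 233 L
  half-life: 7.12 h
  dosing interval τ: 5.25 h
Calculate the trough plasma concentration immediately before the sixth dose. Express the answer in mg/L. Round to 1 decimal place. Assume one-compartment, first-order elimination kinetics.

C₀ per dose = Dose / Vd = 900 / 233 = 3.863 mg/L
k = ln2 / t½ = 0.693147 / 7.12 = 0.09735 h⁻¹
Fraction remaining after one interval: r = e^(−kτ) = e^(−0.09735 × 5.25) = 0.5998
Before dose 6, 5 doses have been given (aged 1τ, 2τ, 3τ, 4τ, 5τ).
C_trough = C₀ × (r + r² + … + r^5) = C₀ × r(1−r^5)/(1−r)
        = 3.863 × 0.5998 × (1 − 0.07763) / (1 − 0.5998) = 5.340 mg/L

5.3 mg/L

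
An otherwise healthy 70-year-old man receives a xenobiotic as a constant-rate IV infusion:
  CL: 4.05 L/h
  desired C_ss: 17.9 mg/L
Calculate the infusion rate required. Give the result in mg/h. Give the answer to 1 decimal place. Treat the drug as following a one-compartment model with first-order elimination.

At steady state, infusion rate R₀ = Css × CL = 17.9 × 4.050 = 72.50 mg/h

72.5 mg/h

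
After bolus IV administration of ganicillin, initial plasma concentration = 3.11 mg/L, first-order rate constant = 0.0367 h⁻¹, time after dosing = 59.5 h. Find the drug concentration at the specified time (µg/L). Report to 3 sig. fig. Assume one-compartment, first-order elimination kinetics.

350 µg/L

C = C₀ · e^(−k·t) = 3.110 × e^(−0.03670 × 59.5)
  = 3.110 × 0.1126 = 0.3502 mg/L
Convert: 0.3502 mg/L × 1000 = 350.2 µg/L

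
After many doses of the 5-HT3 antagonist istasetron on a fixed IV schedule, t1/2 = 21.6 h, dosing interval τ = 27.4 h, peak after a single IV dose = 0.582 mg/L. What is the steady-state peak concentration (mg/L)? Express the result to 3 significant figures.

k = ln2 / t½ = 0.693147 / 21.6 = 0.03209 h⁻¹
e^(−kτ) = e^(−0.03209 × 27.4) = 0.4151
Accumulation ratio R = 1 / (1 − e^(−kτ)) = 1 / (1 − 0.4151) = 1.710
Steady-state peak = C₀ × R = 0.582 × 1.710 = 0.9952 mg/L

0.995 mg/L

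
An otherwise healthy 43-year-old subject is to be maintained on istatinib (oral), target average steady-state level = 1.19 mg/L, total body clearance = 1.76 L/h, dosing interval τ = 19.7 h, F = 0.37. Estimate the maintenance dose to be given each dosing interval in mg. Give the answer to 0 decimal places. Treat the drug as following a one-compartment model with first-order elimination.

112 mg

At steady state, F × (Dose/τ) = Css × CL.
Dose = Css × CL × τ / F = 1.19 × 1.760 × 19.7 / 0.37 = 111.5 mg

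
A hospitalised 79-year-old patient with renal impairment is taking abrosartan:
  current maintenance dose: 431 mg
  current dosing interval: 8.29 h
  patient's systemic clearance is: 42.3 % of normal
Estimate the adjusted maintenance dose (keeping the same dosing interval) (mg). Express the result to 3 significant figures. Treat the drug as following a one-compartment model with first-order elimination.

182 mg

To keep the same average steady-state level, dosing rate must scale with clearance.
CL ratio = 42.3 / 100 = 0.4230
New dose (same interval) = 431 × 0.4230 = 182.3 mg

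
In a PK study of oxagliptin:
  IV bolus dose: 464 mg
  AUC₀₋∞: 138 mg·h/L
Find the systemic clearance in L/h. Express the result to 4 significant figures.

3.362 L/h

CL = Dose / AUC = 464 / 138 = 3.362 L/h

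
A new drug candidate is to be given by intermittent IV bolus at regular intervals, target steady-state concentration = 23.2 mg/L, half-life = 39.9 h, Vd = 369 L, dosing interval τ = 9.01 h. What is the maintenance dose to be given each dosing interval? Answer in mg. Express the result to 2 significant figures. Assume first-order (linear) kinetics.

k = ln2 / t½ = 0.693147 / 39.9 = 0.01737 h⁻¹
CL = k × Vd = 0.01737 × 369 = 6.410 L/h
At steady state, Dose/τ = Css × CL.
Dose = Css × CL × τ = 23.2 × 6.410 × 9.01 = 1340 mg

1300 mg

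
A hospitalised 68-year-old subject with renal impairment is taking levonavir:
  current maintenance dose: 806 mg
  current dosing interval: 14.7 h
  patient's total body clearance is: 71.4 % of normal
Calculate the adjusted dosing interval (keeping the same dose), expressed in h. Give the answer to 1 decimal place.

20.6 h

To keep the same average steady-state level, dosing rate must scale with clearance.
CL ratio = 71.4 / 100 = 0.7140
New interval (same dose) = 14.7 / 0.7140 = 20.59 h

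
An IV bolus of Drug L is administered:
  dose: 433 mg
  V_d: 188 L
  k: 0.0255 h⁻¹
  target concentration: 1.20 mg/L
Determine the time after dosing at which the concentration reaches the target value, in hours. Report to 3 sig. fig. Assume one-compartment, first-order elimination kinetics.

C₀ = Dose / Vd = 433.0 / 188 = 2.303 mg/L
t = ln(C₀ / C) / k = ln(2.303 / 1.20) / 0.02550
  = ln(1.919) / 0.02550 = 0.6518 / 0.02550 = 25.56 h

25.6 h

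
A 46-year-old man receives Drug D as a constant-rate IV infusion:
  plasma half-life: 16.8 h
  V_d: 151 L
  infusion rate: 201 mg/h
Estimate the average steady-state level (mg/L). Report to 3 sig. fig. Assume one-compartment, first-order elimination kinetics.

32.3 mg/L

k = ln2 / t½ = 0.693147 / 16.8 = 0.04126 h⁻¹
CL = k × Vd = 0.04126 × 151 = 6.230 L/h
At steady state Css = R₀ / CL = 201 / 6.230 = 32.26 mg/L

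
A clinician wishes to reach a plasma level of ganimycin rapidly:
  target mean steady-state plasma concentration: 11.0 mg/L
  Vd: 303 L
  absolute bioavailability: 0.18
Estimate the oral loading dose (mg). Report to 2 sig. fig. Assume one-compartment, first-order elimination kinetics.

LD = Css × Vd / F = 11.0 × 303 / 0.18 = 18520 mg

19000 mg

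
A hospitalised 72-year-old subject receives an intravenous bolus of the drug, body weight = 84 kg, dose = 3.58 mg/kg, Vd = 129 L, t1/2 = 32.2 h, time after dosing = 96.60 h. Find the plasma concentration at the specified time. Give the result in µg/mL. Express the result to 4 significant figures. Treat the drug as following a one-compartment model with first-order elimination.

0.2914 µg/mL

Total dose = 3.58 × 84 = 300.7 mg
C₀ = Dose / Vd = 300.7 / 129 = 2.331 mg/L
k = ln2 / t½ = 0.693147 / 32.2 = 0.02153 h⁻¹
t / t½ = 96.60 / 32.2 = 3 half-lives
C = C₀ × (1/2)^3 = 2.331 × 0.1250 = 0.2914 mg/L
(0.2914 mg/L = 0.2914 µg/mL)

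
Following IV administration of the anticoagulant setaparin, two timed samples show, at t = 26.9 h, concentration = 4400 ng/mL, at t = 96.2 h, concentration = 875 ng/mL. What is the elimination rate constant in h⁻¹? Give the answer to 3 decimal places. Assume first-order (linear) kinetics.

k = ln(C₁/C₂) / (t₂ − t₁) = ln(4400/875) / (96.2 − 26.9)
  = 1.615 / 69.30 = 0.02330 h⁻¹

0.023 h⁻¹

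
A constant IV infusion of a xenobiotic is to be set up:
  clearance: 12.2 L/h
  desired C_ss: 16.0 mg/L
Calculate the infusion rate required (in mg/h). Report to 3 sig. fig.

195 mg/h

At steady state, infusion rate R₀ = Css × CL = 16.0 × 12.20 = 195.2 mg/h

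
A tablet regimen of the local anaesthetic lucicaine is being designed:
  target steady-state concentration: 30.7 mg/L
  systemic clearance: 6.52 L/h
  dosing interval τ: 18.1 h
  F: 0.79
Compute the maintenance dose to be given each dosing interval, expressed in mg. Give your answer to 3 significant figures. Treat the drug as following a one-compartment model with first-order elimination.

At steady state, F × (Dose/τ) = Css × CL.
Dose = Css × CL × τ / F = 30.7 × 6.520 × 18.1 / 0.79 = 4586 mg

4590 mg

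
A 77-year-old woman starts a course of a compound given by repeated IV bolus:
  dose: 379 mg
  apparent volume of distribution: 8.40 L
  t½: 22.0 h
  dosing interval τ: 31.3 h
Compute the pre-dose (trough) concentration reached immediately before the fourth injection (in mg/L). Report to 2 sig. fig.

C₀ per dose = Dose / Vd = 379 / 8.40 = 45.12 mg/L
k = ln2 / t½ = 0.693147 / 22.0 = 0.03151 h⁻¹
Fraction remaining after one interval: r = e^(−kτ) = e^(−0.03151 × 31.3) = 0.3730
Before dose 4, 3 doses have been given (aged 1τ, 2τ, 3τ).
C_trough = C₀ × (r + r² + … + r^3) = C₀ × r(1−r^3)/(1−r)
        = 45.12 × 0.3730 × (1 − 0.05190) / (1 − 0.3730) = 25.45 mg/L

25 mg/L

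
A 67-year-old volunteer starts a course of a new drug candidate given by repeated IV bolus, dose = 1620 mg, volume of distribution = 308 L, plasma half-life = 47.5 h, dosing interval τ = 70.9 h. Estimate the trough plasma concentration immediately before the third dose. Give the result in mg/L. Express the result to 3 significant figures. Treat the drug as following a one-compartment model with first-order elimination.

C₀ per dose = Dose / Vd = 1620 / 308 = 5.260 mg/L
k = ln2 / t½ = 0.693147 / 47.5 = 0.01459 h⁻¹
Fraction remaining after one interval: r = e^(−kτ) = e^(−0.01459 × 70.9) = 0.3554
Before dose 3, 2 doses have been given (aged 1τ, 2τ).
C_trough = C₀ × (r + r²) = 5.260 × (0.3554 + 0.1263) = 2.534 mg/L

2.53 mg/L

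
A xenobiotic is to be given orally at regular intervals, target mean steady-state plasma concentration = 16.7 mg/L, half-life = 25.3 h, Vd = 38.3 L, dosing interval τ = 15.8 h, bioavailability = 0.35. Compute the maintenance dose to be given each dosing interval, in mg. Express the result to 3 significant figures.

k = ln2 / t½ = 0.693147 / 25.3 = 0.02740 h⁻¹
CL = k × Vd = 0.02740 × 38.3 = 1.049 L/h
At steady state, F × (Dose/τ) = Css × CL.
Dose = Css × CL × τ / F = 16.7 × 1.049 × 15.8 / 0.35 = 790.8 mg

791 mg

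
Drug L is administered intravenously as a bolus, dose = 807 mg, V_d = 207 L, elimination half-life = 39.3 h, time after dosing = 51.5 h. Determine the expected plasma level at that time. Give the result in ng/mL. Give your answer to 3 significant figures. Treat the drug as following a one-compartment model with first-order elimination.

1570 ng/mL

C₀ = Dose / Vd = 807.0 / 207 = 3.899 mg/L
k = ln2 / t½ = 0.693147 / 39.3 = 0.01764 h⁻¹
C = C₀ · e^(−k·t) = 3.899 × e^(−0.01764 × 51.5)
  = 3.899 × 0.4031 = 1.572 mg/L
Convert: 1.572 mg/L × 1000 = 1572 ng/mL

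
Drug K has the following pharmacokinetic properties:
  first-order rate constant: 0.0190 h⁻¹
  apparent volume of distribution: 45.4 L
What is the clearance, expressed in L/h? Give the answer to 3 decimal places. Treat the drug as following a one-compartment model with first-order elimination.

0.863 L/h

CL = k × Vd = 0.0190 × 45.4 = 0.8626 L/h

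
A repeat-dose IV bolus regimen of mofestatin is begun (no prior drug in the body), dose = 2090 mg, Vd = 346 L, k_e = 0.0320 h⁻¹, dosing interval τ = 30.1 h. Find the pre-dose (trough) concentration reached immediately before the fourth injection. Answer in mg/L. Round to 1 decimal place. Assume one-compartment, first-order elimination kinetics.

C₀ per dose = Dose / Vd = 2090 / 346 = 6.040 mg/L
Fraction remaining after one interval: r = e^(−kτ) = e^(−0.03200 × 30.1) = 0.3817
Before dose 4, 3 doses have been given (aged 1τ, 2τ, 3τ).
C_trough = C₀ × (r + r² + … + r^3) = C₀ × r(1−r^3)/(1−r)
        = 6.040 × 0.3817 × (1 − 0.05561) / (1 − 0.3817) = 3.521 mg/L

3.5 mg/L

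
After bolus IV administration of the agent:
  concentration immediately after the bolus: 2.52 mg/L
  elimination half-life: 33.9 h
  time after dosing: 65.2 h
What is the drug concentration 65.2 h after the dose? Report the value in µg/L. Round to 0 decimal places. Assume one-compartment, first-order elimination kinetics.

k = ln2 / t½ = 0.693147 / 33.9 = 0.02045 h⁻¹
C = C₀ · e^(−k·t) = 2.520 × e^(−0.02045 × 65.2)
  = 2.520 × 0.2636 = 0.6643 mg/L
Convert: 0.6643 mg/L × 1000 = 664.3 µg/L

664 µg/L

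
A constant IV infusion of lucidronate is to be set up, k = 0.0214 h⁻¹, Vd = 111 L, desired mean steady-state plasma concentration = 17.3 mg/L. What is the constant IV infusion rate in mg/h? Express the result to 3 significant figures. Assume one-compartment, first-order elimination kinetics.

41.1 mg/h

CL = k × Vd = 0.02140 × 111 = 2.375 L/h
At steady state, infusion rate R₀ = Css × CL = 17.3 × 2.375 = 41.09 mg/h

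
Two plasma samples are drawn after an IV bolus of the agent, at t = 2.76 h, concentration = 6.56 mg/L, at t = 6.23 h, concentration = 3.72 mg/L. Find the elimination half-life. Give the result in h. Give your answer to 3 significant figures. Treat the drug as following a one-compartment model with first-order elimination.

4.24 h

k = ln(C₁/C₂) / (t₂ − t₁) = ln(6.56/3.72) / (6.23 − 2.76)
  = 0.5673 / 3.470 = 0.1635 h⁻¹
t½ = ln2 / k = 0.693147 / 0.1635 = 4.239 h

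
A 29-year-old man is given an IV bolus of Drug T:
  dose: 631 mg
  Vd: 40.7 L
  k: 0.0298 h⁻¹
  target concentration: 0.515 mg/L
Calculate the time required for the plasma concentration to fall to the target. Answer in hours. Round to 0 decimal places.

114 h

C₀ = Dose / Vd = 631.0 / 40.7 = 15.50 mg/L
t = ln(C₀ / C) / k = ln(15.50 / 0.515) / 0.02980
  = ln(30.10) / 0.02980 = 3.405 / 0.02980 = 114.3 h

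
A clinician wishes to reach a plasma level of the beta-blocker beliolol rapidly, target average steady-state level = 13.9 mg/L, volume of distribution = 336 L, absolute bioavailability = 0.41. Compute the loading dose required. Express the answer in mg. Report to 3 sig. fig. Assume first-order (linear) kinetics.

11400 mg

LD = Css × Vd / F = 13.9 × 336 / 0.41 = 11390 mg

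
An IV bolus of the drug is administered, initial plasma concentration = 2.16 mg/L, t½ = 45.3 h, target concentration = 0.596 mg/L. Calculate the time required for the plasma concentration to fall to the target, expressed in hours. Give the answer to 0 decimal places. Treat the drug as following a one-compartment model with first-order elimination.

84 h

k = ln2 / t½ = 0.693147 / 45.3 = 0.01530 h⁻¹
t = ln(C₀ / C) / k = ln(2.160 / 0.596) / 0.01530
  = ln(3.624) / 0.01530 = 1.288 / 0.01530 = 84.18 h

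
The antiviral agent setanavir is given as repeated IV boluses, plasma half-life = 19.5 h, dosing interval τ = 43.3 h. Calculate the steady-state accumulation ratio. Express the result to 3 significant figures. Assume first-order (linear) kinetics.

1.27

k = ln2 / t½ = 0.693147 / 19.5 = 0.03555 h⁻¹
e^(−kτ) = e^(−0.03555 × 43.3) = 0.2145
Accumulation ratio R = 1 / (1 − e^(−kτ)) = 1 / (1 − 0.2145) = 1.273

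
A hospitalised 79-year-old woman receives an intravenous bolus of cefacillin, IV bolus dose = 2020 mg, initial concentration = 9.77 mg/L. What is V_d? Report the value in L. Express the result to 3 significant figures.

207 L

Vd = Dose / C₀ = 2020 / 9.77 = 206.8 L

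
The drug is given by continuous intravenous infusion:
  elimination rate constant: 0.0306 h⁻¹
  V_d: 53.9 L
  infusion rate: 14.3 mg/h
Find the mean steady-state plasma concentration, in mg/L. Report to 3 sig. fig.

CL = k × Vd = 0.03060 × 53.9 = 1.649 L/h
At steady state Css = R₀ / CL = 14.3 / 1.649 = 8.672 mg/L

8.67 mg/L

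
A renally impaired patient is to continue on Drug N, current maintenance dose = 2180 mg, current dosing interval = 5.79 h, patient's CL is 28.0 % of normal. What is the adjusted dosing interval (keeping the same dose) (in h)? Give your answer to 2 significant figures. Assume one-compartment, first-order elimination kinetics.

To keep the same average steady-state level, dosing rate must scale with clearance.
CL ratio = 28.0 / 100 = 0.2800
New interval (same dose) = 5.79 / 0.2800 = 20.68 h

21 h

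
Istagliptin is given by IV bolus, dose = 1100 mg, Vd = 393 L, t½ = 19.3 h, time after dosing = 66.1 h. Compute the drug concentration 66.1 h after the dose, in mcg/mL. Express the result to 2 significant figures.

0.26 mcg/mL

C₀ = Dose / Vd = 1100 / 393 = 2.799 mg/L
k = ln2 / t½ = 0.693147 / 19.3 = 0.03591 h⁻¹
C = C₀ · e^(−k·t) = 2.799 × e^(−0.03591 × 66.1)
  = 2.799 × 0.09314 = 0.2607 mg/L
(0.2607 mg/L = 0.2607 mcg/mL)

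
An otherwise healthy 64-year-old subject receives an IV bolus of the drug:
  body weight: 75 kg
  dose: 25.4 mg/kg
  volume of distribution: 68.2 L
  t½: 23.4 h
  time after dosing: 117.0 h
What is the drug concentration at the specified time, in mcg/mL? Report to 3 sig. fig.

Total dose = 25.4 × 75 = 1905 mg
C₀ = Dose / Vd = 1905 / 68.2 = 27.93 mg/L
k = ln2 / t½ = 0.693147 / 23.4 = 0.02962 h⁻¹
t / t½ = 117.0 / 23.4 = 5 half-lives
C = C₀ × (1/2)^5 = 27.93 × 0.03125 = 0.8728 mg/L
(0.8728 mg/L = 0.8728 mcg/mL)

0.873 mcg/mL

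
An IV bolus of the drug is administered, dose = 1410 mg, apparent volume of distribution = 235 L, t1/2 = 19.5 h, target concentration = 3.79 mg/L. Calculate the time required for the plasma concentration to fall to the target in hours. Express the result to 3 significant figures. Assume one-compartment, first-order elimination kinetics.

12.9 h

C₀ = Dose / Vd = 1410 / 235 = 6.000 mg/L
k = ln2 / t½ = 0.693147 / 19.5 = 0.03555 h⁻¹
t = ln(C₀ / C) / k = ln(6.000 / 3.79) / 0.03555
  = ln(1.583) / 0.03555 = 0.4593 / 0.03555 = 12.92 h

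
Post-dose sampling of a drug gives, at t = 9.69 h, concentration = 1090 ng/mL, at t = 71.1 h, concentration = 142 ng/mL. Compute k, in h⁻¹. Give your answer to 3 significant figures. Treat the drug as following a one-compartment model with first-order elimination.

0.0332 h⁻¹

k = ln(C₁/C₂) / (t₂ − t₁) = ln(1090/142) / (71.1 − 9.69)
  = 2.038 / 61.41 = 0.03319 h⁻¹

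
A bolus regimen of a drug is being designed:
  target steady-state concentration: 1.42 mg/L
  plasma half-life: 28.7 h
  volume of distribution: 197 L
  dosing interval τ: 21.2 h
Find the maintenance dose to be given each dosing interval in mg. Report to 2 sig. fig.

140 mg

k = ln2 / t½ = 0.693147 / 28.7 = 0.02415 h⁻¹
CL = k × Vd = 0.02415 × 197 = 4.758 L/h
At steady state, Dose/τ = Css × CL.
Dose = Css × CL × τ = 1.42 × 4.758 × 21.2 = 143.2 mg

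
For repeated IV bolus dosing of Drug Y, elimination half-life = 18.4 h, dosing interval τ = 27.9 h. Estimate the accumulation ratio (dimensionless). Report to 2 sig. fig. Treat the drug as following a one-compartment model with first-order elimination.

k = ln2 / t½ = 0.693147 / 18.4 = 0.03767 h⁻¹
e^(−kτ) = e^(−0.03767 × 27.9) = 0.3496
Accumulation ratio R = 1 / (1 − e^(−kτ)) = 1 / (1 − 0.3496) = 1.538

1.5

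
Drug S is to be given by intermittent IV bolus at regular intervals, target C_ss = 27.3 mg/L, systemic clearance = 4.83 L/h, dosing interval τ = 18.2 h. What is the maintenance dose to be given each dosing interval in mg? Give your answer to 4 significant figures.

At steady state, Dose/τ = Css × CL.
Dose = Css × CL × τ = 27.3 × 4.830 × 18.2 = 2400 mg

2400 mg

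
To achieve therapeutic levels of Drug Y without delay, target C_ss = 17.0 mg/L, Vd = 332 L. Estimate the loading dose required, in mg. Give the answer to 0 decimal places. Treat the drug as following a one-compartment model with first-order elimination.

5644 mg

LD = Css × Vd = 17.0 × 332 = 5644 mg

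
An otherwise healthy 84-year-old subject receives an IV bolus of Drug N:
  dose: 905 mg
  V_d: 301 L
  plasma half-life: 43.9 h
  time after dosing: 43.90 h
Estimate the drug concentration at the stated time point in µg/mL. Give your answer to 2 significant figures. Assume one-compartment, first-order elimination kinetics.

1.5 µg/mL

C₀ = Dose / Vd = 905.0 / 301 = 3.007 mg/L
k = ln2 / t½ = 0.693147 / 43.9 = 0.01579 h⁻¹
t / t½ = 43.90 / 43.9 = 1 half-lives
C = C₀ × (1/2)^1 = 3.007 × 0.5000 = 1.504 mg/L
(1.504 mg/L = 1.504 µg/mL)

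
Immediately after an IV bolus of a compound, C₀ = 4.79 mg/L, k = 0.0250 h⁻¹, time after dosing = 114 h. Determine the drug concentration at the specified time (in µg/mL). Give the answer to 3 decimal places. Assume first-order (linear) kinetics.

C = C₀ · e^(−k·t) = 4.790 × e^(−0.02500 × 114)
  = 4.790 × 0.05784 = 0.2771 mg/L
(0.2771 mg/L = 0.2771 µg/mL)

0.277 µg/mL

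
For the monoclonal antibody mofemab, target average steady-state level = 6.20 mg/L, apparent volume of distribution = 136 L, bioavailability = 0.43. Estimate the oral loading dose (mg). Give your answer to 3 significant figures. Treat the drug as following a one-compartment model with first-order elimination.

LD = Css × Vd / F = 6.20 × 136 / 0.43 = 1961 mg

1960 mg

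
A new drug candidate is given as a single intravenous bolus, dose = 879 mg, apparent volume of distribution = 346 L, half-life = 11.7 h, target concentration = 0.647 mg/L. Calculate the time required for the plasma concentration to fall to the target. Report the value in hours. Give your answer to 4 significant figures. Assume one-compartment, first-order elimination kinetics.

23.09 h

C₀ = Dose / Vd = 879.0 / 346 = 2.540 mg/L
k = ln2 / t½ = 0.693147 / 11.7 = 0.05924 h⁻¹
t = ln(C₀ / C) / k = ln(2.540 / 0.647) / 0.05924
  = ln(3.926) / 0.05924 = 1.368 / 0.05924 = 23.09 h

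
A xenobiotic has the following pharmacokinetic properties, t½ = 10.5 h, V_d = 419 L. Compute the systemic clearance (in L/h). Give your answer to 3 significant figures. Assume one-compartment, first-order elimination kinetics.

27.7 L/h

k = ln2 / t½ = 0.693147 / 10.5 = 0.06601 h⁻¹
CL = k × Vd = 0.06601 × 419 = 27.66 L/h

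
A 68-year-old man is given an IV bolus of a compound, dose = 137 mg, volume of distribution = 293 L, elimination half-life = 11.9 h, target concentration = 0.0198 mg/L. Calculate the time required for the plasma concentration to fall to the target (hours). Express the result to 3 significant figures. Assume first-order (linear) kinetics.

C₀ = Dose / Vd = 137.0 / 293 = 0.4676 mg/L
k = ln2 / t½ = 0.693147 / 11.9 = 0.05825 h⁻¹
t = ln(C₀ / C) / k = ln(0.4676 / 0.0198) / 0.05825
  = ln(23.62) / 0.05825 = 3.162 / 0.05825 = 54.28 h

54.3 h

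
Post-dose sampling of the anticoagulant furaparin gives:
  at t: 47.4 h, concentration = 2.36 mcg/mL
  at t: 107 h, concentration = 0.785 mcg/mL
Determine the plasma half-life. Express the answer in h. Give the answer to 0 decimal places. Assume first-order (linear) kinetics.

38 h

k = ln(C₁/C₂) / (t₂ − t₁) = ln(2.36/0.785) / (107 − 47.4)
  = 1.101 / 59.60 = 0.01847 h⁻¹
t½ = ln2 / k = 0.693147 / 0.01847 = 37.53 h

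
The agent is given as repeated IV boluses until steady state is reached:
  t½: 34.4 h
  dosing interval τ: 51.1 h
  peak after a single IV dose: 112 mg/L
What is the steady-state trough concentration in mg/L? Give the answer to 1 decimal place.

62.2 mg/L

k = ln2 / t½ = 0.693147 / 34.4 = 0.02015 h⁻¹
e^(−kτ) = e^(−0.02015 × 51.1) = 0.3571
Accumulation ratio R = 1 / (1 − e^(−kτ)) = 1 / (1 − 0.3571) = 1.555
Steady-state trough = C₀ × R × e^(−kτ) = 112 × 1.555 × 0.3571 = 62.19 mg/L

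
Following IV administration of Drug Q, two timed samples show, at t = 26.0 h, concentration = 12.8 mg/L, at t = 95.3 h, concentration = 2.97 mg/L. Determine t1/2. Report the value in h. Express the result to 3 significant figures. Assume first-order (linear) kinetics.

k = ln(C₁/C₂) / (t₂ − t₁) = ln(12.8/2.97) / (95.3 − 26.0)
  = 1.461 / 69.30 = 0.02108 h⁻¹
t½ = ln2 / k = 0.693147 / 0.02108 = 32.88 h

32.9 h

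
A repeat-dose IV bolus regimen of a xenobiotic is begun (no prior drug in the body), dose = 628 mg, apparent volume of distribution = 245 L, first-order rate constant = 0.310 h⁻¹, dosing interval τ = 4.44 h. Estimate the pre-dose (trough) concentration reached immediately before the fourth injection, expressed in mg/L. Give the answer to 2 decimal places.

0.85 mg/L

C₀ per dose = Dose / Vd = 628 / 245 = 2.563 mg/L
Fraction remaining after one interval: r = e^(−kτ) = e^(−0.3100 × 4.44) = 0.2525
Before dose 4, 3 doses have been given (aged 1τ, 2τ, 3τ).
C_trough = C₀ × (r + r² + … + r^3) = C₀ × r(1−r^3)/(1−r)
        = 2.563 × 0.2525 × (1 − 0.01610) / (1 − 0.2525) = 0.8518 mg/L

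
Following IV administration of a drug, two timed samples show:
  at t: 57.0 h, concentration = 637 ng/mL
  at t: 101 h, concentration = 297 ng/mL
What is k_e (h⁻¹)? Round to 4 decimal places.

0.0173 h⁻¹

k = ln(C₁/C₂) / (t₂ − t₁) = ln(637/297) / (101 − 57.0)
  = 0.7630 / 44.00 = 0.01734 h⁻¹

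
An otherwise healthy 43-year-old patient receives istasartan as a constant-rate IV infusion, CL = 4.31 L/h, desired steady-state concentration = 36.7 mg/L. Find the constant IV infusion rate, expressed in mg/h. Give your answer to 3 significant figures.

158 mg/h

At steady state, infusion rate R₀ = Css × CL = 36.7 × 4.310 = 158.2 mg/h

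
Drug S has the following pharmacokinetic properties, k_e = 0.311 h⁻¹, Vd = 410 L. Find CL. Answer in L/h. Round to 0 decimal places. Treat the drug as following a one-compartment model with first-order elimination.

128 L/h

CL = k × Vd = 0.311 × 410 = 127.5 L/h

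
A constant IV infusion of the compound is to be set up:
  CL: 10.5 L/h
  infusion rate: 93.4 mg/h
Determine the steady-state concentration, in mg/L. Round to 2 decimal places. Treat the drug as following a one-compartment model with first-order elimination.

At steady state Css = R₀ / CL = 93.4 / 10.50 = 8.895 mg/L

8.90 mg/L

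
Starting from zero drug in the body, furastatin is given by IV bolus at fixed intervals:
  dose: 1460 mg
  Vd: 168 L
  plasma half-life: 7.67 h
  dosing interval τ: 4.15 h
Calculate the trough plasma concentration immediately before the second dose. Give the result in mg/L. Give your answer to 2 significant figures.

6.0 mg/L

C₀ per dose = Dose / Vd = 1460 / 168 = 8.690 mg/L
k = ln2 / t½ = 0.693147 / 7.67 = 0.09037 h⁻¹
Fraction remaining after one interval: r = e^(−kτ) = e^(−0.09037 × 4.15) = 0.6873
Before dose 2, 1 dose has been given (aged 1τ).
C_trough = C₀ × r = 8.690 × 0.6873 = 5.973 mg/L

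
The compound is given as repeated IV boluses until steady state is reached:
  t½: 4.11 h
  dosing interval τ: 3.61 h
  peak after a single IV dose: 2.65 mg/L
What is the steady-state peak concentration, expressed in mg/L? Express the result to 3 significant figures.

k = ln2 / t½ = 0.693147 / 4.11 = 0.1686 h⁻¹
e^(−kτ) = e^(−0.1686 × 3.61) = 0.5441
Accumulation ratio R = 1 / (1 − e^(−kτ)) = 1 / (1 − 0.5441) = 2.193
Steady-state peak = C₀ × R = 2.65 × 2.193 = 5.811 mg/L

5.81 mg/L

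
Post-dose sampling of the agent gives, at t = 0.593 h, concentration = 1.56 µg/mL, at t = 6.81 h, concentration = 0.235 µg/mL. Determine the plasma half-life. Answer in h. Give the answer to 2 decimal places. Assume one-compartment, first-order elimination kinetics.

k = ln(C₁/C₂) / (t₂ − t₁) = ln(1.56/0.235) / (6.81 − 0.593)
  = 1.893 / 6.217 = 0.3045 h⁻¹
t½ = ln2 / k = 0.693147 / 0.3045 = 2.276 h

2.28 h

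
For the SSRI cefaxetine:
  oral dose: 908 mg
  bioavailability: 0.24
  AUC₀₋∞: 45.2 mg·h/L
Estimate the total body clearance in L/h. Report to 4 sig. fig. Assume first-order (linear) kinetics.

4.821 L/h

CL = F·Dose / AUC = 0.24 × 908 / 45.2 = 4.821 L/h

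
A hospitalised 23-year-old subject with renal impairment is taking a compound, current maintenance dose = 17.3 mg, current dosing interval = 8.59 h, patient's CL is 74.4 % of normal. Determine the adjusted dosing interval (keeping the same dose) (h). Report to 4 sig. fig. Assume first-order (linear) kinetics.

To keep the same average steady-state level, dosing rate must scale with clearance.
CL ratio = 74.4 / 100 = 0.7440
New interval (same dose) = 8.59 / 0.7440 = 11.55 h

11.55 h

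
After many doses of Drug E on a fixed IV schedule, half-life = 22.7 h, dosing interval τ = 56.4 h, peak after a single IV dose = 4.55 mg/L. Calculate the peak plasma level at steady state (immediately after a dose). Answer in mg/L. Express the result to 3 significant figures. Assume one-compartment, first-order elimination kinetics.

k = ln2 / t½ = 0.693147 / 22.7 = 0.03054 h⁻¹
e^(−kτ) = e^(−0.03054 × 56.4) = 0.1786
Accumulation ratio R = 1 / (1 − e^(−kτ)) = 1 / (1 − 0.1786) = 1.217
Steady-state peak = C₀ × R = 4.55 × 1.217 = 5.537 mg/L

5.54 mg/L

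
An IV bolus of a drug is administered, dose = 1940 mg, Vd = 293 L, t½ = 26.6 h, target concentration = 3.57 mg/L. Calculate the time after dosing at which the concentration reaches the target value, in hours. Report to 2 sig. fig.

24 h

C₀ = Dose / Vd = 1940 / 293 = 6.621 mg/L
k = ln2 / t½ = 0.693147 / 26.6 = 0.02606 h⁻¹
t = ln(C₀ / C) / k = ln(6.621 / 3.57) / 0.02606
  = ln(1.855) / 0.02606 = 0.6179 / 0.02606 = 23.71 h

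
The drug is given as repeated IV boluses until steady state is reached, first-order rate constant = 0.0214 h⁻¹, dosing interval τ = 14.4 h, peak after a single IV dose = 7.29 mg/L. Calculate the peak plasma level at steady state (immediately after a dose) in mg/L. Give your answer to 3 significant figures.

e^(−kτ) = e^(−0.02140 × 14.4) = 0.7348
Accumulation ratio R = 1 / (1 − e^(−kτ)) = 1 / (1 − 0.7348) = 3.771
Steady-state peak = C₀ × R = 7.29 × 3.771 = 27.49 mg/L

27.5 mg/L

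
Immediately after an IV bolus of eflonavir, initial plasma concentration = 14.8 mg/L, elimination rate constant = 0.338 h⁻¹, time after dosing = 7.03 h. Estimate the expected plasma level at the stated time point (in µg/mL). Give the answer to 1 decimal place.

1.4 µg/mL

C = C₀ · e^(−k·t) = 14.80 × e^(−0.3380 × 7.03)
  = 14.80 × 0.09291 = 1.375 mg/L
(1.375 mg/L = 1.375 µg/mL)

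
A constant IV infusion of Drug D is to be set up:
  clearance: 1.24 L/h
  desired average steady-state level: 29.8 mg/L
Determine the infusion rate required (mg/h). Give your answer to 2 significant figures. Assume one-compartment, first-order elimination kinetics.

37 mg/h

At steady state, infusion rate R₀ = Css × CL = 29.8 × 1.240 = 36.95 mg/h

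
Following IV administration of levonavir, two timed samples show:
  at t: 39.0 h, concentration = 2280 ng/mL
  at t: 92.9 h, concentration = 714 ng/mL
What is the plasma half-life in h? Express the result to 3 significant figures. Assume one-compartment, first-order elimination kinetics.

32.2 h

k = ln(C₁/C₂) / (t₂ − t₁) = ln(2280/714) / (92.9 − 39.0)
  = 1.161 / 53.90 = 0.02154 h⁻¹
t½ = ln2 / k = 0.693147 / 0.02154 = 32.18 h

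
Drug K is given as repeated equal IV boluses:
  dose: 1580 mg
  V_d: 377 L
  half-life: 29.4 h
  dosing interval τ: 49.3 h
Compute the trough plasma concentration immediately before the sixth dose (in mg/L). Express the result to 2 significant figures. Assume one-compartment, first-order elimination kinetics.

C₀ per dose = Dose / Vd = 1580 / 377 = 4.191 mg/L
k = ln2 / t½ = 0.693147 / 29.4 = 0.02358 h⁻¹
Fraction remaining after one interval: r = e^(−kτ) = e^(−0.02358 × 49.3) = 0.3127
Before dose 6, 5 doses have been given (aged 1τ, 2τ, 3τ, 4τ, 5τ).
C_trough = C₀ × (r + r² + … + r^5) = C₀ × r(1−r^5)/(1−r)
        = 4.191 × 0.3127 × (1 − 0.002990) / (1 − 0.3127) = 1.901 mg/L

1.9 mg/L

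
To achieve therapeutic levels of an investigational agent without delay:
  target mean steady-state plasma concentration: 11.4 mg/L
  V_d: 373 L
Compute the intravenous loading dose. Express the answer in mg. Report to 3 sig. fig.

LD = Css × Vd = 11.4 × 373 = 4252 mg

4250 mg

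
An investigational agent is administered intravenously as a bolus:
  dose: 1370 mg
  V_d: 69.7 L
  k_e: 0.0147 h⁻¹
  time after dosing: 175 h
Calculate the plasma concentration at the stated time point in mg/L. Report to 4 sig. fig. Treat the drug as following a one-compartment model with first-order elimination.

C₀ = Dose / Vd = 1370 / 69.7 = 19.66 mg/L
C = C₀ · e^(−k·t) = 19.66 × e^(−0.01470 × 175)
  = 19.66 × 0.07634 = 1.501 mg/L

1.501 mg/L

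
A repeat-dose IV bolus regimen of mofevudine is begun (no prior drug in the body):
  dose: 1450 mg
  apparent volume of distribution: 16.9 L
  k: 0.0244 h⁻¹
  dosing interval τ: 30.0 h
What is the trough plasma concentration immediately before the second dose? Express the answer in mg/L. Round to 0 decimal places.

41 mg/L

C₀ per dose = Dose / Vd = 1450 / 16.9 = 85.80 mg/L
Fraction remaining after one interval: r = e^(−kτ) = e^(−0.02440 × 30.0) = 0.4809
Before dose 2, 1 dose has been given (aged 1τ).
C_trough = C₀ × r = 85.80 × 0.4809 = 41.26 mg/L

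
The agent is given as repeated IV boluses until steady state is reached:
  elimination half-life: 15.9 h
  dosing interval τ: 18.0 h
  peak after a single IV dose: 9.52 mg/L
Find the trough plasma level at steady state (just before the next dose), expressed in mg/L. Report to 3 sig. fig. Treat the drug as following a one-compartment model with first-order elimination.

7.99 mg/L

k = ln2 / t½ = 0.693147 / 15.9 = 0.04359 h⁻¹
e^(−kτ) = e^(−0.04359 × 18.0) = 0.4563
Accumulation ratio R = 1 / (1 − e^(−kτ)) = 1 / (1 − 0.4563) = 1.839
Steady-state trough = C₀ × R × e^(−kτ) = 9.52 × 1.839 × 0.4563 = 7.989 mg/L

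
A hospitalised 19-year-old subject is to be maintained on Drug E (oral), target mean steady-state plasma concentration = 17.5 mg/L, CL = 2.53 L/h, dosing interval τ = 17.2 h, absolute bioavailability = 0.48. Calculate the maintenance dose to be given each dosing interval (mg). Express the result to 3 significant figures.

At steady state, F × (Dose/τ) = Css × CL.
Dose = Css × CL × τ / F = 17.5 × 2.530 × 17.2 / 0.48 = 1587 mg

1590 mg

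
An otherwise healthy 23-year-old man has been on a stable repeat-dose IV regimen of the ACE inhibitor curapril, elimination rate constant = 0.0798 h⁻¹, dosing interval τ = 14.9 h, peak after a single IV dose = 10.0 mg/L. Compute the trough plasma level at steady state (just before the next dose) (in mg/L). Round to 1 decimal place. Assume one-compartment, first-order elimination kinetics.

4.4 mg/L

e^(−kτ) = e^(−0.07980 × 14.9) = 0.3045
Accumulation ratio R = 1 / (1 − e^(−kτ)) = 1 / (1 − 0.3045) = 1.438
Steady-state trough = C₀ × R × e^(−kτ) = 10.0 × 1.438 × 0.3045 = 4.379 mg/L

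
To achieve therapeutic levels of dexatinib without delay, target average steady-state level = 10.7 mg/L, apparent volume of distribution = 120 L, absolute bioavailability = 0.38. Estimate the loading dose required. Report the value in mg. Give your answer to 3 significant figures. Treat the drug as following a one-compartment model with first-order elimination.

3380 mg

LD = Css × Vd / F = 10.7 × 120 / 0.38 = 3379 mg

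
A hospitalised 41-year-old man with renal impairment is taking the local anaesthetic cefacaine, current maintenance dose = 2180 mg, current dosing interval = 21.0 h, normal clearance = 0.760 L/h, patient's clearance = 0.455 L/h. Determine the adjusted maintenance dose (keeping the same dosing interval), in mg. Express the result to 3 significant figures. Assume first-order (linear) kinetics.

1310 mg

To keep the same average steady-state level, dosing rate must scale with clearance.
CL ratio = 0.455 / 0.760 = 0.5987
New dose (same interval) = 2180 × 0.5987 = 1305 mg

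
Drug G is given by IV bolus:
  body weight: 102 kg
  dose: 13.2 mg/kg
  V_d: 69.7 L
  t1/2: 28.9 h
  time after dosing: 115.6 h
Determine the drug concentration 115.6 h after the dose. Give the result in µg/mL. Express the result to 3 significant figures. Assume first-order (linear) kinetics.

Total dose = 13.2 × 102 = 1346 mg
C₀ = Dose / Vd = 1346 / 69.7 = 19.31 mg/L
k = ln2 / t½ = 0.693147 / 28.9 = 0.02398 h⁻¹
t / t½ = 115.6 / 28.9 = 4 half-lives
C = C₀ × (1/2)^4 = 19.31 × 0.06250 = 1.207 mg/L
(1.207 mg/L = 1.207 µg/mL)

1.21 µg/mL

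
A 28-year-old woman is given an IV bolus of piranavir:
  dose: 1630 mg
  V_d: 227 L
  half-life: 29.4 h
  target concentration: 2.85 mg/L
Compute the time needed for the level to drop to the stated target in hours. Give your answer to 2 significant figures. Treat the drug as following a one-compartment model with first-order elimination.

39 h

C₀ = Dose / Vd = 1630 / 227 = 7.181 mg/L
k = ln2 / t½ = 0.693147 / 29.4 = 0.02358 h⁻¹
t = ln(C₀ / C) / k = ln(7.181 / 2.85) / 0.02358
  = ln(2.520) / 0.02358 = 0.9243 / 0.02358 = 39.20 h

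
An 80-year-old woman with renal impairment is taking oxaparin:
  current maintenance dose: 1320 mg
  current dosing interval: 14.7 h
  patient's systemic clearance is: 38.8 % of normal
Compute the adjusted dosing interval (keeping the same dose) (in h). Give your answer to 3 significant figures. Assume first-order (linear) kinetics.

To keep the same average steady-state level, dosing rate must scale with clearance.
CL ratio = 38.8 / 100 = 0.3880
New interval (same dose) = 14.7 / 0.3880 = 37.89 h

37.9 h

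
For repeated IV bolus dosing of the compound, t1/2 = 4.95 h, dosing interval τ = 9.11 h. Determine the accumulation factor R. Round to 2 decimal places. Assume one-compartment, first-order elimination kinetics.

1.39

k = ln2 / t½ = 0.693147 / 4.95 = 0.1400 h⁻¹
e^(−kτ) = e^(−0.1400 × 9.11) = 0.2793
Accumulation ratio R = 1 / (1 − e^(−kτ)) = 1 / (1 − 0.2793) = 1.388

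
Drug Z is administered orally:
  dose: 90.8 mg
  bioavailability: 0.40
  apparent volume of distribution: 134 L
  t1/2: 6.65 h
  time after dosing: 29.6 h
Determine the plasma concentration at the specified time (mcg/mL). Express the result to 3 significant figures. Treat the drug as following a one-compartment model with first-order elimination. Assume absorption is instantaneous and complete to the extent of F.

0.0124 mcg/mL

Amount reaching circulation = F × Dose = 0.40 × 90.80 = 36.32 mg
C₀ = F·Dose / Vd = 36.32 / 134 = 0.2710 mg/L
k = ln2 / t½ = 0.693147 / 6.65 = 0.1042 h⁻¹
C = C₀ · e^(−k·t) = 0.2710 × e^(−0.1042 × 29.6)
  = 0.2710 × 0.04576 = 0.01240 mg/L
(0.01240 mg/L = 0.01240 mcg/mL)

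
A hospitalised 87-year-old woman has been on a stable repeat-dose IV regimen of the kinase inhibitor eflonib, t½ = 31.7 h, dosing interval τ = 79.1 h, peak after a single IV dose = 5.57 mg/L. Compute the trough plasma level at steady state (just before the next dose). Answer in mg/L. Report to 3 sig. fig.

k = ln2 / t½ = 0.693147 / 31.7 = 0.02187 h⁻¹
e^(−kτ) = e^(−0.02187 × 79.1) = 0.1773
Accumulation ratio R = 1 / (1 − e^(−kτ)) = 1 / (1 − 0.1773) = 1.216
Steady-state trough = C₀ × R × e^(−kτ) = 5.57 × 1.216 × 0.1773 = 1.201 mg/L

1.20 mg/L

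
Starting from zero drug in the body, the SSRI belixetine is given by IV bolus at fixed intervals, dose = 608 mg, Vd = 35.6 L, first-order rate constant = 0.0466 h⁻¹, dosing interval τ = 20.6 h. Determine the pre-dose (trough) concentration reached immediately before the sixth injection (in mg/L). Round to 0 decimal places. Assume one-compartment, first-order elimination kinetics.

C₀ per dose = Dose / Vd = 608 / 35.6 = 17.08 mg/L
Fraction remaining after one interval: r = e^(−kτ) = e^(−0.04660 × 20.6) = 0.3829
Before dose 6, 5 doses have been given (aged 1τ, 2τ, 3τ, 4τ, 5τ).
C_trough = C₀ × (r + r² + … + r^5) = C₀ × r(1−r^5)/(1−r)
        = 17.08 × 0.3829 × (1 − 0.008231) / (1 − 0.3829) = 10.51 mg/L

11 mg/L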